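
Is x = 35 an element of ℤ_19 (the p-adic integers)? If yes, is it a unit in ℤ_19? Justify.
x ∈ ℤ_19^× (unit); v_19(x) = 0

ℤ_19 = {x ∈ ℚ_19 : v_19(x) ≥ 0} and ℤ_19^× = {x ∈ ℤ_19 : v_19(x) = 0}. Here v_19(35) = v_19(num) − v_19(den) = 0; compare against these criteria.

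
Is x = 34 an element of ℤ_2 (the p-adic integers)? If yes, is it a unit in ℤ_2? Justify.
x ∈ ℤ_2 but not a unit; v_2(x) = 1 > 0

ℤ_2 = {x ∈ ℚ_2 : v_2(x) ≥ 0} and ℤ_2^× = {x ∈ ℤ_2 : v_2(x) = 0}. Here v_2(34) = v_2(num) − v_2(den) = 1; compare against these criteria.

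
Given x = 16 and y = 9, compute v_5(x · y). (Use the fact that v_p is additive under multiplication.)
v_5(144) = 0

v_p(x) = 0 (factor: 16 = 5^0 · 16); v_p(y) = 0 (factor: 9 = 5^0 · 9). Additivity: v_p(xy) = v_p(x) + v_p(y) = 0 + 0 = 0. (Direct check: xy = 144 = 5^0 · (144).)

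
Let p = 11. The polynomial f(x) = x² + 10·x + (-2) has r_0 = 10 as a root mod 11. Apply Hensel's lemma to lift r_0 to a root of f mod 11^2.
r_1 = 76 (mod 121)

Hensel: r_{i+1} = r_i − f(r_i)·(f′(r_i))^{-1} mod 11^{i+2}, f′(x) = 2x + 10. Iterate:
  r_0 = 10 (mod 11)
  r_1 = 76 (mod 121)
Final: r = 76 satisfies f(r) ≡ 0 mod 11^2.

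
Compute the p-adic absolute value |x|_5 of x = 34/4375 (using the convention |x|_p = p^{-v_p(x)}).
|34/4375|_5 = 625

Step 1 — compute v_5(x) by factoring powers of 5 out of the numerator and denominator: v_5(34/4375) = -4. Step 2 — apply |x|_p = p^{-v_p(x)} = 5^{4} = 625.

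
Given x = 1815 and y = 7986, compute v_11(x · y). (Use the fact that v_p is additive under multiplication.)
v_11(14494590) = 5

v_p(x) = 2 (factor: 1815 = 11^2 · 15); v_p(y) = 3 (factor: 7986 = 11^3 · 6). Additivity: v_p(xy) = v_p(x) + v_p(y) = 2 + 3 = 5. (Direct check: xy = 14494590 = 11^5 · (90).)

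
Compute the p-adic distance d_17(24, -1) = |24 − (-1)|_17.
d_17(24, -1) = 1

Step 1 — x − y = 24 − (-1) = 25. Step 2 — v_17(25) = 0 (factor: 25 = (17^0 · 25); the sign does not affect v_p). Step 3 — |x − y|_17 = 17^{0} = 1.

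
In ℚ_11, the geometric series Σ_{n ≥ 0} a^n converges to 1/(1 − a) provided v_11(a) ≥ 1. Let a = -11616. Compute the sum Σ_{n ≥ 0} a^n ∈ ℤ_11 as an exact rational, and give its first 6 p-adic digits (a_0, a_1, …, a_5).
Σ a^n = 1/(1 − a) = 1/11617;  first 6 digits = (1, 0, 3, 2, 8, 1)

v_11(a) = 2 ≥ 1, so the series converges in ℤ_11 to 1/(1 − a) = 1/(1 − (-11616)) = 1/11617. Expand this rational in ℤ_11: compute digits iteratively via d_i = x_i mod 11, x_{i+1} = (x_i − d_i)/11. The first 6 digits are (1, 0, 3, 2, 8, 1).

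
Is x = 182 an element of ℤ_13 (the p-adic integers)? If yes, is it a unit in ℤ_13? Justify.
x ∈ ℤ_13 but not a unit; v_13(x) = 1 > 0

ℤ_13 = {x ∈ ℚ_13 : v_13(x) ≥ 0} and ℤ_13^× = {x ∈ ℤ_13 : v_13(x) = 0}. Here v_13(182) = v_13(num) − v_13(den) = 1; compare against these criteria.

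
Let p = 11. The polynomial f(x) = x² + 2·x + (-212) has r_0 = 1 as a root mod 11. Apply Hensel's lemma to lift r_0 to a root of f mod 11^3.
r_2 = 265 (mod 1331)

Hensel: r_{i+1} = r_i − f(r_i)·(f′(r_i))^{-1} mod 11^{i+2}, f′(x) = 2x + 2. Iterate:
  r_0 = 1 (mod 11)
  r_1 = 23 (mod 121)
  r_2 = 265 (mod 1331)
Final: r = 265 satisfies f(r) ≡ 0 mod 11^3.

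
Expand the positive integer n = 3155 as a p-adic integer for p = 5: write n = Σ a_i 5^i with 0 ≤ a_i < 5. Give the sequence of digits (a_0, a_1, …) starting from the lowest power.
(a_0, a_1, …) = (0, 1, 1, 0, 0, 1)

Repeated division by 5 gives the digits low-to-high: 3155 = 1·5^1 + 1·5^2 + 1·5^5. Digit sequence: (0, 1, 1, 0, 0, 1).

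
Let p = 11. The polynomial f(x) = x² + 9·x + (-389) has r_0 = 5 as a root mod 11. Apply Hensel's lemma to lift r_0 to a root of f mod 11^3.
r_2 = 423 (mod 1331)

Hensel: r_{i+1} = r_i − f(r_i)·(f′(r_i))^{-1} mod 11^{i+2}, f′(x) = 2x + 9. Iterate:
  r_0 = 5 (mod 11)
  r_1 = 60 (mod 121)
  r_2 = 423 (mod 1331)
Final: r = 423 satisfies f(r) ≡ 0 mod 11^3.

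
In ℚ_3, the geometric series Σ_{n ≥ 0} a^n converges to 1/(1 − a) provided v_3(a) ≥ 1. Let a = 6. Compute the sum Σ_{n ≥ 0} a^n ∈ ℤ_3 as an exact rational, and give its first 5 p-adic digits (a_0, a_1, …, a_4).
Σ a^n = 1/(1 − a) = -1/5;  first 5 digits = (1, 2, 1, 0, 1)

v_3(a) = 1 ≥ 1, so the series converges in ℤ_3 to 1/(1 − a) = 1/(1 − 6) = -1/5. Expand this rational in ℤ_3: compute digits iteratively via d_i = x_i mod 3, x_{i+1} = (x_i − d_i)/3. The first 5 digits are (1, 2, 1, 0, 1).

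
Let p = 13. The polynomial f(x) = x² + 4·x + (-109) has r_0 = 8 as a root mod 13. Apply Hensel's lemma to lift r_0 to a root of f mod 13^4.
r_3 = 21835 (mod 28561)

Hensel: r_{i+1} = r_i − f(r_i)·(f′(r_i))^{-1} mod 13^{i+2}, f′(x) = 2x + 4. Iterate:
  r_0 = 8 (mod 13)
  r_1 = 34 (mod 169)
  r_2 = 2062 (mod 2197)
  r_3 = 21835 (mod 28561)
Final: r = 21835 satisfies f(r) ≡ 0 mod 13^4.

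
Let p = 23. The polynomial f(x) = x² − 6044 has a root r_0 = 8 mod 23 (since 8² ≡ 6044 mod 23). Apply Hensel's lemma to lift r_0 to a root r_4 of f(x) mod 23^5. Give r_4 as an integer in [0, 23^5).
r_4 = 1949350 (mod 6436343)

Hensel's recurrence: r_{i+1} = r_i − f(r_i)·(f′(r_i))^{-1} mod 23^{i+2}, with f′(x) = 2x. Iterate:
  r_0 = 8 (mod 23)
  r_1 = 514 (mod 529)
  r_2 = 2630 (mod 12167)
  r_3 = 270304 (mod 279841)
  r_4 = 1949350 (mod 6436343)
Final: r_4 = 1949350, and one checks f(r_4) ≡ 0 mod 23^5.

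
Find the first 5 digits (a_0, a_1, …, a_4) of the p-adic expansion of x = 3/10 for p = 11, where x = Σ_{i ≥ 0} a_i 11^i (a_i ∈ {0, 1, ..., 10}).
(a_0, …, a_4) = (8, 7, 7, 7, 7)

v_11(3/10) = 0 (numerator and denominator both coprime to 11), so x ∈ ℤ_11^×. Compute digits iteratively via a_i = x_i mod 11, x_{i+1} = (x_i − a_i)/11, with x_0 = x:
  x_0 = 3/10;  a_0 = 8;  x_1 = (x_0 − 8)/11 = -7/10
  x_1 = -7/10;  a_1 = 7;  x_2 = (x_1 − 7)/11 = -7/10
  x_2 = -7/10;  a_2 = 7;  x_3 = (x_2 − 7)/11 = -7/10
  x_3 = -7/10;  a_3 = 7;  x_4 = (x_3 − 7)/11 = -7/10
  x_4 = -7/10;  a_4 = 7;  x_5 = (x_4 − 7)/11 = -7/10
Digits: (8, 7, 7, 7, 7).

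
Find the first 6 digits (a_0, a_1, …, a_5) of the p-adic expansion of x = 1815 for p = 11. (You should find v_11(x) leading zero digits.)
(a_0, …, a_5) = (0, 0, 4, 1, 0, 0)

v_11(1815) = 2, so a_0 = ... = a_1 = 0. Factor out: x = 11^2 · u with u = 15 a unit in ℤ_11. Expand u iteratively via a_{v+i} = u_i mod 11, u_{i+1} = (u_i − a_{v+i})/11:
  u_0 = 15;  a_2 = 4;  u_1 = (u_0 − 4)/11 = 1
  u_1 = 1;  a_3 = 1;  u_2 = (u_1 − 1)/11 = 0
  u_2 = 0;  a_4 = 0;  u_3 = (u_2 − 0)/11 = 0
  u_3 = 0;  a_5 = 0;  u_4 = (u_3 − 0)/11 = 0
Digits: (0, 0, 4, 1, 0, 0).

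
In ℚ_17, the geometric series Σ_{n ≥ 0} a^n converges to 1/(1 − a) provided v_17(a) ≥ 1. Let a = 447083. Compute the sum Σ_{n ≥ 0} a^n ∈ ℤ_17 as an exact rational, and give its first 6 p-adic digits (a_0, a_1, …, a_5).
Σ a^n = 1/(1 − a) = -1/447082;  first 6 digits = (1, 0, 0, 6, 5, 0)

v_17(a) = 3 ≥ 1, so the series converges in ℤ_17 to 1/(1 − a) = 1/(1 − 447083) = -1/447082. Expand this rational in ℤ_17: compute digits iteratively via d_i = x_i mod 17, x_{i+1} = (x_i − d_i)/17. The first 6 digits are (1, 0, 0, 6, 5, 0).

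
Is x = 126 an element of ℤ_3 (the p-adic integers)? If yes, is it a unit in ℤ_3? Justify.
x ∈ ℤ_3 but not a unit; v_3(x) = 2 > 0

ℤ_3 = {x ∈ ℚ_3 : v_3(x) ≥ 0} and ℤ_3^× = {x ∈ ℤ_3 : v_3(x) = 0}. Here v_3(126) = v_3(num) − v_3(den) = 2; compare against these criteria.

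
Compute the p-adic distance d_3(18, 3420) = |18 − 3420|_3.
d_3(18, 3420) = 1/243

Step 1 — x − y = 18 − 3420 = -3402. Step 2 — v_3(-3402) = 5 (factor: -3402 = −(3^5 · 14); the sign does not affect v_p). Step 3 — |x − y|_3 = 3^{-5} = 1/243.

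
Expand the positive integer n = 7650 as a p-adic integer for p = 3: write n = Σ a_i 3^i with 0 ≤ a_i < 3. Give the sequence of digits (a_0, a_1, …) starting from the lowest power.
(a_0, a_1, …) = (0, 0, 1, 1, 1, 1, 1, 0, 1)

Repeated division by 3 gives the digits low-to-high: 7650 = 1·3^2 + 1·3^3 + 1·3^4 + 1·3^5 + 1·3^6 + 1·3^8. Digit sequence: (0, 0, 1, 1, 1, 1, 1, 0, 1).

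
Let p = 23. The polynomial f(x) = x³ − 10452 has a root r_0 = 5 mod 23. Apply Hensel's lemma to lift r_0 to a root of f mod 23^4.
r_3 = 70937 (mod 279841)

Hensel: r_{i+1} = r_i − f(r_i)/f′(r_i) mod 23^{i+2}, where f′(x) = 3x². Iterate:
  r_0 = 5 (mod 23)
  r_1 = 51 (mod 529)
  r_2 = 10102 (mod 12167)
  r_3 = 70937 (mod 279841)
Final: r = 70937 with f(r) ≡ 0 mod 23^4.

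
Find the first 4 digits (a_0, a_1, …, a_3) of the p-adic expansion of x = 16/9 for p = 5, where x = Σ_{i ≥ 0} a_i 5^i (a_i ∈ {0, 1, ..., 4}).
(a_0, …, a_3) = (4, 4, 3, 2)

v_5(16/9) = 0 (numerator and denominator both coprime to 5), so x ∈ ℤ_5^×. Compute digits iteratively via a_i = x_i mod 5, x_{i+1} = (x_i − a_i)/5, with x_0 = x:
  x_0 = 16/9;  a_0 = 4;  x_1 = (x_0 − 4)/5 = -4/9
  x_1 = -4/9;  a_1 = 4;  x_2 = (x_1 − 4)/5 = -8/9
  x_2 = -8/9;  a_2 = 3;  x_3 = (x_2 − 3)/5 = -7/9
  x_3 = -7/9;  a_3 = 2;  x_4 = (x_3 − 2)/5 = -5/9
Digits: (4, 4, 3, 2).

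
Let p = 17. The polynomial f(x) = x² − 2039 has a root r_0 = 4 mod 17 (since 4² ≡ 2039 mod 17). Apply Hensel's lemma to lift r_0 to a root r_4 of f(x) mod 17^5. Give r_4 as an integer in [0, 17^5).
r_4 = 261260 (mod 1419857)

Hensel's recurrence: r_{i+1} = r_i − f(r_i)·(f′(r_i))^{-1} mod 17^{i+2}, with f′(x) = 2x. Iterate:
  r_0 = 4 (mod 17)
  r_1 = 4 (mod 289)
  r_2 = 871 (mod 4913)
  r_3 = 10697 (mod 83521)
  r_4 = 261260 (mod 1419857)
Final: r_4 = 261260, and one checks f(r_4) ≡ 0 mod 17^5.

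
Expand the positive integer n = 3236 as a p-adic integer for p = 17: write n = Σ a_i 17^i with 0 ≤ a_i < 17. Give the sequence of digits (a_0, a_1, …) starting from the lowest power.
(a_0, a_1, …) = (6, 3, 11)

Repeated division by 17 gives the digits low-to-high: 3236 = 6 + 3·17^1 + 11·17^2. Digit sequence: (6, 3, 11).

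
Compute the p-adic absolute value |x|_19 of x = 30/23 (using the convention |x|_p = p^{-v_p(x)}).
|30/23|_19 = 1

Step 1 — compute v_19(x) by factoring powers of 19 out of the numerator and denominator: v_19(30/23) = 0. Step 2 — apply |x|_p = p^{-v_p(x)} = 19^{0} = 1.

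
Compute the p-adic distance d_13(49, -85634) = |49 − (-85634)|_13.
d_13(49, -85634) = 1/28561

Step 1 — x − y = 49 − (-85634) = 85683. Step 2 — v_13(85683) = 4 (factor: 85683 = (13^4 · 3); the sign does not affect v_p). Step 3 — |x − y|_13 = 13^{-4} = 1/28561.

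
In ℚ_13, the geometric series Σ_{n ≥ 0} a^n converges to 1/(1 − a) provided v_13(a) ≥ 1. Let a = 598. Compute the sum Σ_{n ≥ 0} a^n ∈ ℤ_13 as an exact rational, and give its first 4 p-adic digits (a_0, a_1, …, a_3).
Σ a^n = 1/(1 − a) = -1/597;  first 4 digits = (1, 7, 0, 12)

v_13(a) = 1 ≥ 1, so the series converges in ℤ_13 to 1/(1 − a) = 1/(1 − 598) = -1/597. Expand this rational in ℤ_13: compute digits iteratively via d_i = x_i mod 13, x_{i+1} = (x_i − d_i)/13. The first 4 digits are (1, 7, 0, 12).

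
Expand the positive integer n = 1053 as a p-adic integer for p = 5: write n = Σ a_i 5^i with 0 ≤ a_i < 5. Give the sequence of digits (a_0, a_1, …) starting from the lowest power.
(a_0, a_1, …) = (3, 0, 2, 3, 1)

Repeated division by 5 gives the digits low-to-high: 1053 = 3 + 2·5^2 + 3·5^3 + 1·5^4. Digit sequence: (3, 0, 2, 3, 1).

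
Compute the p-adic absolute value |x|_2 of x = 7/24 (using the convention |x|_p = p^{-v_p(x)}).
|7/24|_2 = 8

Step 1 — compute v_2(x) by factoring powers of 2 out of the numerator and denominator: v_2(7/24) = -3. Step 2 — apply |x|_p = p^{-v_p(x)} = 2^{3} = 8.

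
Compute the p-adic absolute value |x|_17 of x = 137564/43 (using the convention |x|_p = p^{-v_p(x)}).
|137564/43|_17 = 1/4913

Step 1 — compute v_17(x) by factoring powers of 17 out of the numerator and denominator: v_17(137564/43) = 3. Step 2 — apply |x|_p = p^{-v_p(x)} = 17^{-3} = 1/4913.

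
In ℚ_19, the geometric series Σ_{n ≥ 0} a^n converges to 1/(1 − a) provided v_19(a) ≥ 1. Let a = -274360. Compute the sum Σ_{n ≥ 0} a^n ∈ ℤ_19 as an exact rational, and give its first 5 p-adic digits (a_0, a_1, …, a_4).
Σ a^n = 1/(1 − a) = 1/274361;  first 5 digits = (1, 0, 0, 17, 16)

v_19(a) = 3 ≥ 1, so the series converges in ℤ_19 to 1/(1 − a) = 1/(1 − (-274360)) = 1/274361. Expand this rational in ℤ_19: compute digits iteratively via d_i = x_i mod 19, x_{i+1} = (x_i − d_i)/19. The first 5 digits are (1, 0, 0, 17, 16).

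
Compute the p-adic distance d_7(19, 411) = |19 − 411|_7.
d_7(19, 411) = 1/49

Step 1 — x − y = 19 − 411 = -392. Step 2 — v_7(-392) = 2 (factor: -392 = −(7^2 · 8); the sign does not affect v_p). Step 3 — |x − y|_7 = 7^{-2} = 1/49.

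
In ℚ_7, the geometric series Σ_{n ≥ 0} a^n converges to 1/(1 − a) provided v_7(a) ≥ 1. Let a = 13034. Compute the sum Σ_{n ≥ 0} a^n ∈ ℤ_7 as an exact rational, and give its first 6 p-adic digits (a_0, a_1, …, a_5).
Σ a^n = 1/(1 − a) = -1/13033;  first 6 digits = (1, 0, 0, 3, 5, 0)

v_7(a) = 3 ≥ 1, so the series converges in ℤ_7 to 1/(1 − a) = 1/(1 − 13034) = -1/13033. Expand this rational in ℤ_7: compute digits iteratively via d_i = x_i mod 7, x_{i+1} = (x_i − d_i)/7. The first 6 digits are (1, 0, 0, 3, 5, 0).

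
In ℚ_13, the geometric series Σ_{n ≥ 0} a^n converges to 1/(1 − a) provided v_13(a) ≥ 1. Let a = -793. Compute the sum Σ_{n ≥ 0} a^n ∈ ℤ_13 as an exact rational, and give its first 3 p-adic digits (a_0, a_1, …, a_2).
Σ a^n = 1/(1 − a) = 1/794;  first 3 digits = (1, 4, 11)

v_13(a) = 1 ≥ 1, so the series converges in ℤ_13 to 1/(1 − a) = 1/(1 − (-793)) = 1/794. Expand this rational in ℤ_13: compute digits iteratively via d_i = x_i mod 13, x_{i+1} = (x_i − d_i)/13. The first 3 digits are (1, 4, 11).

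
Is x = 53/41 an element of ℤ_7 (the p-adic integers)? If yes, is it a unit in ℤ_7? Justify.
x ∈ ℤ_7^× (unit); v_7(x) = 0

ℤ_7 = {x ∈ ℚ_7 : v_7(x) ≥ 0} and ℤ_7^× = {x ∈ ℤ_7 : v_7(x) = 0}. Here v_7(53/41) = v_7(num) − v_7(den) = 0; compare against these criteria.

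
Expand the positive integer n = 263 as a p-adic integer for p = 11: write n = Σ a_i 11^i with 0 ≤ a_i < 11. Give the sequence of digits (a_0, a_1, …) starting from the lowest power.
(a_0, a_1, …) = (10, 1, 2)

Repeated division by 11 gives the digits low-to-high: 263 = 10 + 1·11^1 + 2·11^2. Digit sequence: (10, 1, 2).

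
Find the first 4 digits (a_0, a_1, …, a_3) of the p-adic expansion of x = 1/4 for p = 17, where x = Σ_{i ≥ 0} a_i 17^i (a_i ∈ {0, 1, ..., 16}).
(a_0, …, a_3) = (13, 12, 12, 12)

v_17(1/4) = 0 (numerator and denominator both coprime to 17), so x ∈ ℤ_17^×. Compute digits iteratively via a_i = x_i mod 17, x_{i+1} = (x_i − a_i)/17, with x_0 = x:
  x_0 = 1/4;  a_0 = 13;  x_1 = (x_0 − 13)/17 = -3/4
  x_1 = -3/4;  a_1 = 12;  x_2 = (x_1 − 12)/17 = -3/4
  x_2 = -3/4;  a_2 = 12;  x_3 = (x_2 − 12)/17 = -3/4
  x_3 = -3/4;  a_3 = 12;  x_4 = (x_3 − 12)/17 = -3/4
Digits: (13, 12, 12, 12).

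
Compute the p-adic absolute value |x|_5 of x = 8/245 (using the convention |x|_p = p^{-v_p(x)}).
|8/245|_5 = 5

Step 1 — compute v_5(x) by factoring powers of 5 out of the numerator and denominator: v_5(8/245) = -1. Step 2 — apply |x|_p = p^{-v_p(x)} = 5^{1} = 5.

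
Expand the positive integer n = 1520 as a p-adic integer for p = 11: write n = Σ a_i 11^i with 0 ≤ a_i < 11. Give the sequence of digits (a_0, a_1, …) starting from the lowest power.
(a_0, a_1, …) = (2, 6, 1, 1)

Repeated division by 11 gives the digits low-to-high: 1520 = 2 + 6·11^1 + 1·11^2 + 1·11^3. Digit sequence: (2, 6, 1, 1).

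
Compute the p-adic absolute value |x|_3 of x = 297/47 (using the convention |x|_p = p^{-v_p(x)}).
|297/47|_3 = 1/27

Step 1 — compute v_3(x) by factoring powers of 3 out of the numerator and denominator: v_3(297/47) = 3. Step 2 — apply |x|_p = p^{-v_p(x)} = 3^{-3} = 1/27.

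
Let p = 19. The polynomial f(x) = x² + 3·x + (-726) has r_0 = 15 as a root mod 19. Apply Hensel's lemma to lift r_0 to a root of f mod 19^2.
r_1 = 357 (mod 361)

Hensel: r_{i+1} = r_i − f(r_i)·(f′(r_i))^{-1} mod 19^{i+2}, f′(x) = 2x + 3. Iterate:
  r_0 = 15 (mod 19)
  r_1 = 357 (mod 361)
Final: r = 357 satisfies f(r) ≡ 0 mod 19^2.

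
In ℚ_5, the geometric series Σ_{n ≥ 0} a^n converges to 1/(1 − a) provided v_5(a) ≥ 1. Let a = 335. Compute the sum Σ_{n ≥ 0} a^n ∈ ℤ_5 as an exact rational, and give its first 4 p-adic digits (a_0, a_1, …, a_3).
Σ a^n = 1/(1 − a) = -1/334;  first 4 digits = (1, 2, 2, 3)

v_5(a) = 1 ≥ 1, so the series converges in ℤ_5 to 1/(1 − a) = 1/(1 − 335) = -1/334. Expand this rational in ℤ_5: compute digits iteratively via d_i = x_i mod 5, x_{i+1} = (x_i − d_i)/5. The first 4 digits are (1, 2, 2, 3).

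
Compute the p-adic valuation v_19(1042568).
v_19(1042568) = 4

v_19(n) is the largest exponent k such that 19^k divides n. Factor out: 1042568 = 19^4 · 8. (Sign doesn't affect v_p.) So v_19(1042568) = 4.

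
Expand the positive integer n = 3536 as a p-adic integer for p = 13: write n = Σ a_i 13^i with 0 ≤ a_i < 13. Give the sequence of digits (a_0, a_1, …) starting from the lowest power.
(a_0, a_1, …) = (0, 12, 7, 1)

Repeated division by 13 gives the digits low-to-high: 3536 = 12·13^1 + 7·13^2 + 1·13^3. Digit sequence: (0, 12, 7, 1).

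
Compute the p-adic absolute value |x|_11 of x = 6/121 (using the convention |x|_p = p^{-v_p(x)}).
|6/121|_11 = 121

Step 1 — compute v_11(x) by factoring powers of 11 out of the numerator and denominator: v_11(6/121) = -2. Step 2 — apply |x|_p = p^{-v_p(x)} = 11^{2} = 121.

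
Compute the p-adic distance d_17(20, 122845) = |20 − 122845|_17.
d_17(20, 122845) = 1/4913

Step 1 — x − y = 20 − 122845 = -122825. Step 2 — v_17(-122825) = 3 (factor: -122825 = −(17^3 · 25); the sign does not affect v_p). Step 3 — |x − y|_17 = 17^{-3} = 1/4913.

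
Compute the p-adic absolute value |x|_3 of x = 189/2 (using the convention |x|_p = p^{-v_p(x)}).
|189/2|_3 = 1/27

Step 1 — compute v_3(x) by factoring powers of 3 out of the numerator and denominator: v_3(189/2) = 3. Step 2 — apply |x|_p = p^{-v_p(x)} = 3^{-3} = 1/27.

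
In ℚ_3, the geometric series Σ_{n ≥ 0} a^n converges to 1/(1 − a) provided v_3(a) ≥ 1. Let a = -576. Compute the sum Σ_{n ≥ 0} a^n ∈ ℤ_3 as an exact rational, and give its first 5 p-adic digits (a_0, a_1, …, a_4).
Σ a^n = 1/(1 − a) = 1/577;  first 5 digits = (1, 0, 2, 2, 2)

v_3(a) = 2 ≥ 1, so the series converges in ℤ_3 to 1/(1 − a) = 1/(1 − (-576)) = 1/577. Expand this rational in ℤ_3: compute digits iteratively via d_i = x_i mod 3, x_{i+1} = (x_i − d_i)/3. The first 5 digits are (1, 0, 2, 2, 2).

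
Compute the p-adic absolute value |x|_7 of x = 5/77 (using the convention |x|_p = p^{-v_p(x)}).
|5/77|_7 = 7

Step 1 — compute v_7(x) by factoring powers of 7 out of the numerator and denominator: v_7(5/77) = -1. Step 2 — apply |x|_p = p^{-v_p(x)} = 7^{1} = 7.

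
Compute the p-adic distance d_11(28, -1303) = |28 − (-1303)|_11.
d_11(28, -1303) = 1/1331

Step 1 — x − y = 28 − (-1303) = 1331. Step 2 — v_11(1331) = 3 (factor: 1331 = (11^3 · 1); the sign does not affect v_p). Step 3 — |x − y|_11 = 11^{-3} = 1/1331.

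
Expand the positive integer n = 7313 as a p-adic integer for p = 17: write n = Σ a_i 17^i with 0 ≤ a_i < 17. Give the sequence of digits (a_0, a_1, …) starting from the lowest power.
(a_0, a_1, …) = (3, 5, 8, 1)

Repeated division by 17 gives the digits low-to-high: 7313 = 3 + 5·17^1 + 8·17^2 + 1·17^3. Digit sequence: (3, 5, 8, 1).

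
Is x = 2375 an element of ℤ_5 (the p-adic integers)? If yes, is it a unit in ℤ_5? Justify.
x ∈ ℤ_5 but not a unit; v_5(x) = 3 > 0

ℤ_5 = {x ∈ ℚ_5 : v_5(x) ≥ 0} and ℤ_5^× = {x ∈ ℤ_5 : v_5(x) = 0}. Here v_5(2375) = v_5(num) − v_5(den) = 3; compare against these criteria.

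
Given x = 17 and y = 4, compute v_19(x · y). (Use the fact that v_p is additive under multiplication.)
v_19(68) = 0

v_p(x) = 0 (factor: 17 = 19^0 · 17); v_p(y) = 0 (factor: 4 = 19^0 · 4). Additivity: v_p(xy) = v_p(x) + v_p(y) = 0 + 0 = 0. (Direct check: xy = 68 = 19^0 · (68).)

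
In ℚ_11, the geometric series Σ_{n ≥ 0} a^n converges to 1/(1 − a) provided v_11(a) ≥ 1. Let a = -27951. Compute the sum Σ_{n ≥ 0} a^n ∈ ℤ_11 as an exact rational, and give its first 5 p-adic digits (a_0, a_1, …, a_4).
Σ a^n = 1/(1 − a) = 1/27952;  first 5 digits = (1, 0, 0, 1, 9)

v_11(a) = 3 ≥ 1, so the series converges in ℤ_11 to 1/(1 − a) = 1/(1 − (-27951)) = 1/27952. Expand this rational in ℤ_11: compute digits iteratively via d_i = x_i mod 11, x_{i+1} = (x_i − d_i)/11. The first 5 digits are (1, 0, 0, 1, 9).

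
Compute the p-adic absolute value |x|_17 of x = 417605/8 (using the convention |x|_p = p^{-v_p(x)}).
|417605/8|_17 = 1/83521

Step 1 — compute v_17(x) by factoring powers of 17 out of the numerator and denominator: v_17(417605/8) = 4. Step 2 — apply |x|_p = p^{-v_p(x)} = 17^{-4} = 1/83521.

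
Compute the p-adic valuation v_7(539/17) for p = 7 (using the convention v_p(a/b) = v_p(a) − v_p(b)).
v_7(539/17) = 2

Factor powers of 7 from the numerator and denominator of the reduced fraction: 539 = 7^2 · 11 and 17 = 7^0 · 17. Apply v_p(a/b) = v_p(a) − v_p(b): v_7(539/17) = 2 − 0 = 2.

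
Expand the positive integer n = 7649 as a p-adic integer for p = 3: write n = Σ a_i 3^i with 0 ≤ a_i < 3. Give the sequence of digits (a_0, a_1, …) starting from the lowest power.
(a_0, a_1, …) = (2, 2, 0, 1, 1, 1, 1, 0, 1)

Repeated division by 3 gives the digits low-to-high: 7649 = 2 + 2·3^1 + 1·3^3 + 1·3^4 + 1·3^5 + 1·3^6 + 1·3^8. Digit sequence: (2, 2, 0, 1, 1, 1, 1, 0, 1).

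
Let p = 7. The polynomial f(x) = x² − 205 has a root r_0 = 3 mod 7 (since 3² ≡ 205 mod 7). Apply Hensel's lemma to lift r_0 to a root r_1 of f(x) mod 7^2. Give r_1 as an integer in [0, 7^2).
r_1 = 3 (mod 49)

Hensel's recurrence: r_{i+1} = r_i − f(r_i)·(f′(r_i))^{-1} mod 7^{i+2}, with f′(x) = 2x. Iterate:
  r_0 = 3 (mod 7)
  r_1 = 3 (mod 49)
Final: r_1 = 3, and one checks f(r_1) ≡ 0 mod 7^2.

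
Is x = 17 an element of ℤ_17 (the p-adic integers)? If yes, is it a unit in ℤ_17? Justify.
x ∈ ℤ_17 but not a unit; v_17(x) = 1 > 0

ℤ_17 = {x ∈ ℚ_17 : v_17(x) ≥ 0} and ℤ_17^× = {x ∈ ℤ_17 : v_17(x) = 0}. Here v_17(17) = v_17(num) − v_17(den) = 1; compare against these criteria.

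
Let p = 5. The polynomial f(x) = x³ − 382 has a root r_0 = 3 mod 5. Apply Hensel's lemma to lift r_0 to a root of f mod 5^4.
r_3 = 168 (mod 625)

Hensel: r_{i+1} = r_i − f(r_i)/f′(r_i) mod 5^{i+2}, where f′(x) = 3x². Iterate:
  r_0 = 3 (mod 5)
  r_1 = 18 (mod 25)
  r_2 = 43 (mod 125)
  r_3 = 168 (mod 625)
Final: r = 168 with f(r) ≡ 0 mod 5^4.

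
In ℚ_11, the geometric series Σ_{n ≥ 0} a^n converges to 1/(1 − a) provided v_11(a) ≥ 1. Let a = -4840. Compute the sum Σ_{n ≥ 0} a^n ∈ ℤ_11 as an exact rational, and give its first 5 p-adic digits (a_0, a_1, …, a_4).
Σ a^n = 1/(1 − a) = 1/4841;  first 5 digits = (1, 0, 4, 7, 4)

v_11(a) = 2 ≥ 1, so the series converges in ℤ_11 to 1/(1 − a) = 1/(1 − (-4840)) = 1/4841. Expand this rational in ℤ_11: compute digits iteratively via d_i = x_i mod 11, x_{i+1} = (x_i − d_i)/11. The first 5 digits are (1, 0, 4, 7, 4).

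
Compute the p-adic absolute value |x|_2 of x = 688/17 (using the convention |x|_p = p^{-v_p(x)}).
|688/17|_2 = 1/16

Step 1 — compute v_2(x) by factoring powers of 2 out of the numerator and denominator: v_2(688/17) = 4. Step 2 — apply |x|_p = p^{-v_p(x)} = 2^{-4} = 1/16.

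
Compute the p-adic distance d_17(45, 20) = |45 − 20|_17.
d_17(45, 20) = 1

Step 1 — x − y = 45 − 20 = 25. Step 2 — v_17(25) = 0 (factor: 25 = (17^0 · 25); the sign does not affect v_p). Step 3 — |x − y|_17 = 17^{0} = 1.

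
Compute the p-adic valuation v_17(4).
v_17(4) = 0

v_17(n) is the largest exponent k such that 17^k divides n. Factor out: 4 = 17^0 · 4. (Sign doesn't affect v_p.) So v_17(4) = 0.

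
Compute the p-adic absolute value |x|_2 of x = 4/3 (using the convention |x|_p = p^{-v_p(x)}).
|4/3|_2 = 1/4

Step 1 — compute v_2(x) by factoring powers of 2 out of the numerator and denominator: v_2(4/3) = 2. Step 2 — apply |x|_p = p^{-v_p(x)} = 2^{-2} = 1/4.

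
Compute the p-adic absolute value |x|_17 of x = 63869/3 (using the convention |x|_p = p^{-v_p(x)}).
|63869/3|_17 = 1/4913

Step 1 — compute v_17(x) by factoring powers of 17 out of the numerator and denominator: v_17(63869/3) = 3. Step 2 — apply |x|_p = p^{-v_p(x)} = 17^{-3} = 1/4913.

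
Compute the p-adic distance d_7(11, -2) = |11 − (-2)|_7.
d_7(11, -2) = 1

Step 1 — x − y = 11 − (-2) = 13. Step 2 — v_7(13) = 0 (factor: 13 = (7^0 · 13); the sign does not affect v_p). Step 3 — |x − y|_7 = 7^{0} = 1.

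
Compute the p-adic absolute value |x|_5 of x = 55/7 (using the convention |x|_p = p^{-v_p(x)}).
|55/7|_5 = 1/5

Step 1 — compute v_5(x) by factoring powers of 5 out of the numerator and denominator: v_5(55/7) = 1. Step 2 — apply |x|_p = p^{-v_p(x)} = 5^{-1} = 1/5.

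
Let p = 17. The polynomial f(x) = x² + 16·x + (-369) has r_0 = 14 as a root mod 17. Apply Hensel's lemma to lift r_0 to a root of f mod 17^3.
r_2 = 3448 (mod 4913)

Hensel: r_{i+1} = r_i − f(r_i)·(f′(r_i))^{-1} mod 17^{i+2}, f′(x) = 2x + 16. Iterate:
  r_0 = 14 (mod 17)
  r_1 = 269 (mod 289)
  r_2 = 3448 (mod 4913)
Final: r = 3448 satisfies f(r) ≡ 0 mod 17^3.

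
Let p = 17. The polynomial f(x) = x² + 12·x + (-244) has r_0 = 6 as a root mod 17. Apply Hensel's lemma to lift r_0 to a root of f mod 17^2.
r_1 = 108 (mod 289)

Hensel: r_{i+1} = r_i − f(r_i)·(f′(r_i))^{-1} mod 17^{i+2}, f′(x) = 2x + 12. Iterate:
  r_0 = 6 (mod 17)
  r_1 = 108 (mod 289)
Final: r = 108 satisfies f(r) ≡ 0 mod 17^2.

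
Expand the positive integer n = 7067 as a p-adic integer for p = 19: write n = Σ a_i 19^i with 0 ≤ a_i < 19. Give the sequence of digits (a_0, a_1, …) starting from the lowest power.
(a_0, a_1, …) = (18, 10, 0, 1)

Repeated division by 19 gives the digits low-to-high: 7067 = 18 + 10·19^1 + 1·19^3. Digit sequence: (18, 10, 0, 1).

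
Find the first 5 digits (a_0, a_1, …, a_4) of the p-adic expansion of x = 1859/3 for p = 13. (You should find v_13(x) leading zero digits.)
(a_0, …, a_4) = (0, 0, 8, 4, 4)

v_13(1859/3) = 2, so a_0 = ... = a_1 = 0. Factor out: x = 13^2 · u with u = 11/3 a unit in ℤ_13. Expand u iteratively via a_{v+i} = u_i mod 13, u_{i+1} = (u_i − a_{v+i})/13:
  u_0 = 11/3;  a_2 = 8;  u_1 = (u_0 − 8)/13 = -1/3
  u_1 = -1/3;  a_3 = 4;  u_2 = (u_1 − 4)/13 = -1/3
  u_2 = -1/3;  a_4 = 4;  u_3 = (u_2 − 4)/13 = -1/3
Digits: (0, 0, 8, 4, 4).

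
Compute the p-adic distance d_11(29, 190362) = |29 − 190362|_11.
d_11(29, 190362) = 1/14641

Step 1 — x − y = 29 − 190362 = -190333. Step 2 — v_11(-190333) = 4 (factor: -190333 = −(11^4 · 13); the sign does not affect v_p). Step 3 — |x − y|_11 = 11^{-4} = 1/14641.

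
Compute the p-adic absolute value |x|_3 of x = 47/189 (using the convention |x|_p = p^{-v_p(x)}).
|47/189|_3 = 27

Step 1 — compute v_3(x) by factoring powers of 3 out of the numerator and denominator: v_3(47/189) = -3. Step 2 — apply |x|_p = p^{-v_p(x)} = 3^{3} = 27.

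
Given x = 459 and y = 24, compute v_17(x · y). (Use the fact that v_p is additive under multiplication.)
v_17(11016) = 1

v_p(x) = 1 (factor: 459 = 17^1 · 27); v_p(y) = 0 (factor: 24 = 17^0 · 24). Additivity: v_p(xy) = v_p(x) + v_p(y) = 1 + 0 = 1. (Direct check: xy = 11016 = 17^1 · (648).)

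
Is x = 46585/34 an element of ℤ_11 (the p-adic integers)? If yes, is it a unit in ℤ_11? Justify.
x ∈ ℤ_11 but not a unit; v_11(x) = 3 > 0

ℤ_11 = {x ∈ ℚ_11 : v_11(x) ≥ 0} and ℤ_11^× = {x ∈ ℤ_11 : v_11(x) = 0}. Here v_11(46585/34) = v_11(num) − v_11(den) = 3; compare against these criteria.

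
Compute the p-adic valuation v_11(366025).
v_11(366025) = 4

v_11(n) is the largest exponent k such that 11^k divides n. Factor out: 366025 = 11^4 · 25. (Sign doesn't affect v_p.) So v_11(366025) = 4.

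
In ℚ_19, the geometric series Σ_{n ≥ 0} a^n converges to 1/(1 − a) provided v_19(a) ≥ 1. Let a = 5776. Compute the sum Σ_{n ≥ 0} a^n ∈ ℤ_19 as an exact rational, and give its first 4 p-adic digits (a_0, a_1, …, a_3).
Σ a^n = 1/(1 − a) = -1/5775;  first 4 digits = (1, 0, 16, 0)

v_19(a) = 2 ≥ 1, so the series converges in ℤ_19 to 1/(1 − a) = 1/(1 − 5776) = -1/5775. Expand this rational in ℤ_19: compute digits iteratively via d_i = x_i mod 19, x_{i+1} = (x_i − d_i)/19. The first 4 digits are (1, 0, 16, 0).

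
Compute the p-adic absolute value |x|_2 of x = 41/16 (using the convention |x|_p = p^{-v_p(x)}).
|41/16|_2 = 16

Step 1 — compute v_2(x) by factoring powers of 2 out of the numerator and denominator: v_2(41/16) = -4. Step 2 — apply |x|_p = p^{-v_p(x)} = 2^{4} = 16.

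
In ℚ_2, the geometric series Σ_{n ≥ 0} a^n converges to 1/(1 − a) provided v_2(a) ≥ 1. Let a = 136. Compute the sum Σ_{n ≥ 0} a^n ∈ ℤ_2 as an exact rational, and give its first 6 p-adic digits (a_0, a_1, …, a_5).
Σ a^n = 1/(1 − a) = -1/135;  first 6 digits = (1, 0, 0, 1, 0, 0)

v_2(a) = 3 ≥ 1, so the series converges in ℤ_2 to 1/(1 − a) = 1/(1 − 136) = -1/135. Expand this rational in ℤ_2: compute digits iteratively via d_i = x_i mod 2, x_{i+1} = (x_i − d_i)/2. The first 6 digits are (1, 0, 0, 1, 0, 0).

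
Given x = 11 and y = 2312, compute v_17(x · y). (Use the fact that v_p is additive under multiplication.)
v_17(25432) = 2

v_p(x) = 0 (factor: 11 = 17^0 · 11); v_p(y) = 2 (factor: 2312 = 17^2 · 8). Additivity: v_p(xy) = v_p(x) + v_p(y) = 0 + 2 = 2. (Direct check: xy = 25432 = 17^2 · (88).)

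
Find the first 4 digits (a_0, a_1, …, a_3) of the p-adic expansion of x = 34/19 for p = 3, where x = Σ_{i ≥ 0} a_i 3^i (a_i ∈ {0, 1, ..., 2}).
(a_0, …, a_3) = (1, 2, 1, 2)

v_3(34/19) = 0 (numerator and denominator both coprime to 3), so x ∈ ℤ_3^×. Compute digits iteratively via a_i = x_i mod 3, x_{i+1} = (x_i − a_i)/3, with x_0 = x:
  x_0 = 34/19;  a_0 = 1;  x_1 = (x_0 − 1)/3 = 5/19
  x_1 = 5/19;  a_1 = 2;  x_2 = (x_1 − 2)/3 = -11/19
  x_2 = -11/19;  a_2 = 1;  x_3 = (x_2 − 1)/3 = -10/19
  x_3 = -10/19;  a_3 = 2;  x_4 = (x_3 − 2)/3 = -16/19
Digits: (1, 2, 1, 2).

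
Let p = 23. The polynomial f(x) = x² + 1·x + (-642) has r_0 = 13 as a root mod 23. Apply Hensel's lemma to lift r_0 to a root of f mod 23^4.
r_3 = 2244 (mod 279841)

Hensel: r_{i+1} = r_i − f(r_i)·(f′(r_i))^{-1} mod 23^{i+2}, f′(x) = 2x + 1. Iterate:
  r_0 = 13 (mod 23)
  r_1 = 128 (mod 529)
  r_2 = 2244 (mod 12167)
  r_3 = 2244 (mod 279841)
Final: r = 2244 satisfies f(r) ≡ 0 mod 23^4.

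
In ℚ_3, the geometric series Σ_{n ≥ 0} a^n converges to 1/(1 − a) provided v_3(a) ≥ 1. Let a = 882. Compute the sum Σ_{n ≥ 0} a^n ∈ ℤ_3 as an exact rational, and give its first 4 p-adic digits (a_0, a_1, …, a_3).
Σ a^n = 1/(1 − a) = -1/881;  first 4 digits = (1, 0, 2, 2)

v_3(a) = 2 ≥ 1, so the series converges in ℤ_3 to 1/(1 − a) = 1/(1 − 882) = -1/881. Expand this rational in ℤ_3: compute digits iteratively via d_i = x_i mod 3, x_{i+1} = (x_i − d_i)/3. The first 4 digits are (1, 0, 2, 2).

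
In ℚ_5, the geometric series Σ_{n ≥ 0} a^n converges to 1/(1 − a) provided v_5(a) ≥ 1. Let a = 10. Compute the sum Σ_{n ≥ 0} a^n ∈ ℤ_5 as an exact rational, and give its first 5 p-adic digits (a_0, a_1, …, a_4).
Σ a^n = 1/(1 − a) = -1/9;  first 5 digits = (1, 2, 4, 3, 2)

v_5(a) = 1 ≥ 1, so the series converges in ℤ_5 to 1/(1 − a) = 1/(1 − 10) = -1/9. Expand this rational in ℤ_5: compute digits iteratively via d_i = x_i mod 5, x_{i+1} = (x_i − d_i)/5. The first 5 digits are (1, 2, 4, 3, 2).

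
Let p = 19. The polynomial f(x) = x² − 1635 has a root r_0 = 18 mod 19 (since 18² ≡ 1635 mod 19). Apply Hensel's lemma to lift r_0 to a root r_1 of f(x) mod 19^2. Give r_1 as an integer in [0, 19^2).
r_1 = 265 (mod 361)

Hensel's recurrence: r_{i+1} = r_i − f(r_i)·(f′(r_i))^{-1} mod 19^{i+2}, with f′(x) = 2x. Iterate:
  r_0 = 18 (mod 19)
  r_1 = 265 (mod 361)
Final: r_1 = 265, and one checks f(r_1) ≡ 0 mod 19^2.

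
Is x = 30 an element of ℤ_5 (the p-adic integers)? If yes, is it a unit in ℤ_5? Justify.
x ∈ ℤ_5 but not a unit; v_5(x) = 1 > 0

ℤ_5 = {x ∈ ℚ_5 : v_5(x) ≥ 0} and ℤ_5^× = {x ∈ ℤ_5 : v_5(x) = 0}. Here v_5(30) = v_5(num) − v_5(den) = 1; compare against these criteria.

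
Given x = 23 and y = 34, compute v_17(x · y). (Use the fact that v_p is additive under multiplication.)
v_17(782) = 1

v_p(x) = 0 (factor: 23 = 17^0 · 23); v_p(y) = 1 (factor: 34 = 17^1 · 2). Additivity: v_p(xy) = v_p(x) + v_p(y) = 0 + 1 = 1. (Direct check: xy = 782 = 17^1 · (46).)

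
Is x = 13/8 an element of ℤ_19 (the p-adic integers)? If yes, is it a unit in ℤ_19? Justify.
x ∈ ℤ_19^× (unit); v_19(x) = 0

ℤ_19 = {x ∈ ℚ_19 : v_19(x) ≥ 0} and ℤ_19^× = {x ∈ ℤ_19 : v_19(x) = 0}. Here v_19(13/8) = v_19(num) − v_19(den) = 0; compare against these criteria.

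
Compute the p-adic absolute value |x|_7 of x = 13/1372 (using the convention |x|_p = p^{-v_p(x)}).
|13/1372|_7 = 343

Step 1 — compute v_7(x) by factoring powers of 7 out of the numerator and denominator: v_7(13/1372) = -3. Step 2 — apply |x|_p = p^{-v_p(x)} = 7^{3} = 343.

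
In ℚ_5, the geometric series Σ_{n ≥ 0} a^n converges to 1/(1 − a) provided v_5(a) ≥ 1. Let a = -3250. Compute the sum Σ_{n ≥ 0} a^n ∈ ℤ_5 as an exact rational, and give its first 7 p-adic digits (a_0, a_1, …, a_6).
Σ a^n = 1/(1 − a) = 1/3251;  first 7 digits = (1, 0, 0, 4, 4, 3, 0)

v_5(a) = 3 ≥ 1, so the series converges in ℤ_5 to 1/(1 − a) = 1/(1 − (-3250)) = 1/3251. Expand this rational in ℤ_5: compute digits iteratively via d_i = x_i mod 5, x_{i+1} = (x_i − d_i)/5. The first 7 digits are (1, 0, 0, 4, 4, 3, 0).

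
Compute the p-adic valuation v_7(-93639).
v_7(-93639) = 4

v_7(n) is the largest exponent k such that 7^k divides n. Factor out: -93639 = -7^4 · 39. (Sign doesn't affect v_p.) So v_7(-93639) = 4.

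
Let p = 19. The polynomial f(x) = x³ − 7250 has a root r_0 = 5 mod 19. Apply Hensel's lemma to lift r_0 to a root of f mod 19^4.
r_3 = 12013 (mod 130321)

Hensel: r_{i+1} = r_i − f(r_i)/f′(r_i) mod 19^{i+2}, where f′(x) = 3x². Iterate:
  r_0 = 5 (mod 19)
  r_1 = 100 (mod 361)
  r_2 = 5154 (mod 6859)
  r_3 = 12013 (mod 130321)
Final: r = 12013 with f(r) ≡ 0 mod 19^4.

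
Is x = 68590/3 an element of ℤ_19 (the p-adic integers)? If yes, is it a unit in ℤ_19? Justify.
x ∈ ℤ_19 but not a unit; v_19(x) = 3 > 0

ℤ_19 = {x ∈ ℚ_19 : v_19(x) ≥ 0} and ℤ_19^× = {x ∈ ℤ_19 : v_19(x) = 0}. Here v_19(68590/3) = v_19(num) − v_19(den) = 3; compare against these criteria.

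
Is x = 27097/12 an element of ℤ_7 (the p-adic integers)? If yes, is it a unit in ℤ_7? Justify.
x ∈ ℤ_7 but not a unit; v_7(x) = 3 > 0

ℤ_7 = {x ∈ ℚ_7 : v_7(x) ≥ 0} and ℤ_7^× = {x ∈ ℤ_7 : v_7(x) = 0}. Here v_7(27097/12) = v_7(num) − v_7(den) = 3; compare against these criteria.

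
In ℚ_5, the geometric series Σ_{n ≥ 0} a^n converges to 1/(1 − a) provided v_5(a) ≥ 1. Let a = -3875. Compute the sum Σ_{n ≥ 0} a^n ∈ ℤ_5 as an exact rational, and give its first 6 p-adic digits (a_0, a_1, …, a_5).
Σ a^n = 1/(1 − a) = 1/3876;  first 6 digits = (1, 0, 0, 4, 3, 3)

v_5(a) = 3 ≥ 1, so the series converges in ℤ_5 to 1/(1 − a) = 1/(1 − (-3875)) = 1/3876. Expand this rational in ℤ_5: compute digits iteratively via d_i = x_i mod 5, x_{i+1} = (x_i − d_i)/5. The first 6 digits are (1, 0, 0, 4, 3, 3).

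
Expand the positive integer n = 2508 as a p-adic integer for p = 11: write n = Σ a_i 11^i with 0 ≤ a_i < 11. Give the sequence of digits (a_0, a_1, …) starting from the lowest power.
(a_0, a_1, …) = (0, 8, 9, 1)

Repeated division by 11 gives the digits low-to-high: 2508 = 8·11^1 + 9·11^2 + 1·11^3. Digit sequence: (0, 8, 9, 1).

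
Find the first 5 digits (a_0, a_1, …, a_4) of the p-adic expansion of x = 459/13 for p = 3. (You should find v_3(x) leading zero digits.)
(a_0, …, a_4) = (0, 0, 0, 2, 0)

v_3(459/13) = 3, so a_0 = ... = a_2 = 0. Factor out: x = 3^3 · u with u = 17/13 a unit in ℤ_3. Expand u iteratively via a_{v+i} = u_i mod 3, u_{i+1} = (u_i − a_{v+i})/3:
  u_0 = 17/13;  a_3 = 2;  u_1 = (u_0 − 2)/3 = -3/13
  u_1 = -3/13;  a_4 = 0;  u_2 = (u_1 − 0)/3 = -1/13
Digits: (0, 0, 0, 2, 0).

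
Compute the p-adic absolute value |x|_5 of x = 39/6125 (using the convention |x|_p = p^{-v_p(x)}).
|39/6125|_5 = 125

Step 1 — compute v_5(x) by factoring powers of 5 out of the numerator and denominator: v_5(39/6125) = -3. Step 2 — apply |x|_p = p^{-v_p(x)} = 5^{3} = 125.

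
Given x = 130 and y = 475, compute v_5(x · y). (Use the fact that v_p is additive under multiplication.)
v_5(61750) = 3

v_p(x) = 1 (factor: 130 = 5^1 · 26); v_p(y) = 2 (factor: 475 = 5^2 · 19). Additivity: v_p(xy) = v_p(x) + v_p(y) = 1 + 2 = 3. (Direct check: xy = 61750 = 5^3 · (494).)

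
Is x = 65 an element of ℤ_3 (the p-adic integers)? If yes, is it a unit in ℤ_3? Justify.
x ∈ ℤ_3^× (unit); v_3(x) = 0

ℤ_3 = {x ∈ ℚ_3 : v_3(x) ≥ 0} and ℤ_3^× = {x ∈ ℤ_3 : v_3(x) = 0}. Here v_3(65) = v_3(num) − v_3(den) = 0; compare against these criteria.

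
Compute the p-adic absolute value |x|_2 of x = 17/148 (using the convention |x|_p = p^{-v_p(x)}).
|17/148|_2 = 4

Step 1 — compute v_2(x) by factoring powers of 2 out of the numerator and denominator: v_2(17/148) = -2. Step 2 — apply |x|_p = p^{-v_p(x)} = 2^{2} = 4.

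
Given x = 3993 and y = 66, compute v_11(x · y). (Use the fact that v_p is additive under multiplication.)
v_11(263538) = 4

v_p(x) = 3 (factor: 3993 = 11^3 · 3); v_p(y) = 1 (factor: 66 = 11^1 · 6). Additivity: v_p(xy) = v_p(x) + v_p(y) = 3 + 1 = 4. (Direct check: xy = 263538 = 11^4 · (18).)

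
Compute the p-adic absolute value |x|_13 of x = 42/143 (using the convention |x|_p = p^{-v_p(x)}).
|42/143|_13 = 13

Step 1 — compute v_13(x) by factoring powers of 13 out of the numerator and denominator: v_13(42/143) = -1. Step 2 — apply |x|_p = p^{-v_p(x)} = 13^{1} = 13.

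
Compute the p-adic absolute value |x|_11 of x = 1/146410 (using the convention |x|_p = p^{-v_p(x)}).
|1/146410|_11 = 14641

Step 1 — compute v_11(x) by factoring powers of 11 out of the numerator and denominator: v_11(1/146410) = -4. Step 2 — apply |x|_p = p^{-v_p(x)} = 11^{4} = 14641.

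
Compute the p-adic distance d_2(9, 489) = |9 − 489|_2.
d_2(9, 489) = 1/32

Step 1 — x − y = 9 − 489 = -480. Step 2 — v_2(-480) = 5 (factor: -480 = −(2^5 · 15); the sign does not affect v_p). Step 3 — |x − y|_2 = 2^{-5} = 1/32.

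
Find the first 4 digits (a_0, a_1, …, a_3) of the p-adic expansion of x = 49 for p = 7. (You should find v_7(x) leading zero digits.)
(a_0, …, a_3) = (0, 0, 1, 0)

v_7(49) = 2, so a_0 = ... = a_1 = 0. Factor out: x = 7^2 · u with u = 1 a unit in ℤ_7. Expand u iteratively via a_{v+i} = u_i mod 7, u_{i+1} = (u_i − a_{v+i})/7:
  u_0 = 1;  a_2 = 1;  u_1 = (u_0 − 1)/7 = 0
  u_1 = 0;  a_3 = 0;  u_2 = (u_1 − 0)/7 = 0
Digits: (0, 0, 1, 0).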